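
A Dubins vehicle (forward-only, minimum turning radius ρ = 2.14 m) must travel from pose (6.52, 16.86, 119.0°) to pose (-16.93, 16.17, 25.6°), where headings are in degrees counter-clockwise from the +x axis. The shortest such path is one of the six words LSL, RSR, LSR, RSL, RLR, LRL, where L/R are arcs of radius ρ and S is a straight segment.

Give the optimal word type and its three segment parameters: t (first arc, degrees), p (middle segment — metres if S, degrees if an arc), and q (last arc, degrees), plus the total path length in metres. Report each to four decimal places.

Let ψ = atan2(Δy, Δx) = atan2(-0.69, -23.45) = -178.3146° be the start→goal bearing.
Normalize: d = |goal − start| / ρ = 23.460149/2.14 = 10.962687, α = (θ_start − ψ) mod 360° = 297.3146° = 5.189119 rad, β = (θ_goal − ψ) mod 360° = 203.9146° = 3.558981 rad.
Common terms: sin α = -0.888500, cos α = 0.458876, sin β = -0.405375, cos β = -0.914151, cos(α−β) = -0.059306, d² = 120.180496. Work in radians in the unit-radius frame; every candidate has L = ρ·(t + p + q).
LSL: p² = 2 + d² − 2cos(α−β) + 2d(sin α − sin β) = 111.706394; p = √p² = 10.569125; φ = atan2(cos β − cos α, d + sin α − sin β) = -0.130277 rad; t = (φ − α) mod 2π = 0.963789 rad, q = (β − φ) mod 2π = 3.689259 rad → L = 2.14·(0.963789 + 10.569125 + 3.689259) = 2.14·15.222172 = 32.575449 m
RSR: p² = 2 + d² − 2cos(α−β) + 2d(sin β − sin α) = 132.891823; p = √p² = 11.527872; φ = atan2(cos α − cos β, d − sin α + sin β) = 0.119388 rad; t = (α − φ) mod 2π = 5.069730 rad, q = (φ − β) mod 2π = 2.843593 rad → L = 2.14·(5.069730 + 11.527872 + 2.843593) = 2.14·19.441194 = 41.604156 m
LSR: p² = d² − 2 + 2cos(α−β) + 2d(sin α + sin β) = 89.693194; p = √p² = 9.470649; φ = atan2(−cos α − cos β, d + sin α + sin β) − atan2(−2, p) = 0.255173 rad; t = (φ − α) mod 2π = 1.349240 rad, q = (φ − β) mod 2π = 2.979377 rad → L = 2.14·(1.349240 + 9.470649 + 2.979377) = 2.14·13.799266 = 29.530430 m
RSL: p² = d² − 2 + 2cos(α−β) − 2d(sin α + sin β) = 146.430572; p = √p² = 12.100850; φ = atan2(cos α + cos β, d − sin α − sin β) − atan2(2, p) = -0.200925 rad; t = (α − φ) mod 2π = 5.390044 rad, q = (β − φ) mod 2π = 3.759906 rad → L = 2.14·(5.390044 + 12.100850 + 3.759906) = 2.14·21.250800 = 45.476713 m
RLR: c = (6 − d² + 2cos(α−β) + 2d(sin α − sin β))/8 = -15.611478, |c| > 1 → infeasible
LRL: c = (6 − d² + 2cos(α−β) − 2d(sin α − sin β))/8 = -12.963299, |c| > 1 → infeasible
Shortest: LSR with L = 29.530430 m ≈ 29.5304 m
Convert LSR to answer units (arcs ×180/π): t = 1.349240·180/π = 77.3057°, p = ρ·p = 2.14·9.470649 = 20.2672 m, q = 2.979377·180/π = 170.7057°, L = 29.5304 m.

LSR: t = 77.3057°, p = 20.2672 m, q = 170.7057°, L = 29.5304 m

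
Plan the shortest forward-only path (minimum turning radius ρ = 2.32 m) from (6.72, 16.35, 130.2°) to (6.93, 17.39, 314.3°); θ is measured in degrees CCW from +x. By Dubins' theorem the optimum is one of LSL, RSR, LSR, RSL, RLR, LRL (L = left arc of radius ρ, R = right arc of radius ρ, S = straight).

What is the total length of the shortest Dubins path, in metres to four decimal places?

16.1102 m

Let ψ = atan2(Δy, Δx) = atan2(1.04, 0.21) = 78.5842° be the start→goal bearing.
Normalize: d = |goal − start| / ρ = 1.060990/2.32 = 0.457323, α = (θ_start − ψ) mod 360° = 51.6158° = 0.900866 rad, β = (θ_goal − ψ) mod 360° = 235.7158° = 4.114017 rad.
Common terms: sin α = 0.783865, cos α = 0.620931, sin β = -0.826254, cos β = -0.563298, cos(α−β) = -0.997441, d² = 0.209145. Work in radians in the unit-radius frame; every candidate has L = ρ·(t + p + q).
LSL: p² = 2 + d² − 2cos(α−β) + 2d(sin α − sin β) = 5.676716; p = √p² = 2.382586; φ = atan2(cos β − cos α, d + sin α − sin β) = -0.520179 rad; t = (φ − α) mod 2π = 4.862140 rad, q = (β − φ) mod 2π = 4.634196 rad → L = 2.32·(4.862140 + 2.382586 + 4.634196) = 2.32·11.878923 = 27.559100 m
RSR: p² = 2 + d² − 2cos(α−β) + 2d(sin β − sin α) = 2.731336; p = √p² = 1.652675; φ = atan2(cos α − cos β, d − sin α + sin β) = 2.342745 rad; t = (α − φ) mod 2π = 4.841306 rad, q = (φ − β) mod 2π = 4.511913 rad → L = 2.32·(4.841306 + 1.652675 + 4.511913) = 2.32·11.005895 = 25.533676 m
LSR: p² = d² − 2 + 2cos(α−β) + 2d(sin α + sin β) = -3.824508 < 0 → infeasible
RSL: p² = d² − 2 + 2cos(α−β) − 2d(sin α + sin β) = -3.746966 < 0 → infeasible
RLR: c = (6 − d² + 2cos(α−β) + 2d(sin α − sin β))/8 = 0.658583; p = 2π − arccos c = 5.431323 rad; φ = atan2(cos α − cos β, d − sin α + sin β) = 2.342745 rad; t = (α − φ + p/2) mod 2π = 1.273783 rad, q = (α − β − t + p) mod 2π = 0.944389 rad → L = 2.32·(1.273783 + 5.431323 + 0.944389) = 2.32·7.649495 = 17.746829 m
LRL: c = (6 − d² + 2cos(α−β) − 2d(sin α − sin β))/8 = 0.290410; p = 2π − arccos c = 5.007045 rad; φ = atan2(cos β − cos α, d + sin α − sin β) = -0.520179 rad; t = (φ − α + p/2) mod 2π = 1.082478 rad, q = (β − α − t + p) mod 2π = 0.854533 rad → L = 2.32·(1.082478 + 5.007045 + 0.854533) = 2.32·6.944055 = 16.110208 m
Shortest: LRL with L = 16.110208 m ≈ 16.1102 m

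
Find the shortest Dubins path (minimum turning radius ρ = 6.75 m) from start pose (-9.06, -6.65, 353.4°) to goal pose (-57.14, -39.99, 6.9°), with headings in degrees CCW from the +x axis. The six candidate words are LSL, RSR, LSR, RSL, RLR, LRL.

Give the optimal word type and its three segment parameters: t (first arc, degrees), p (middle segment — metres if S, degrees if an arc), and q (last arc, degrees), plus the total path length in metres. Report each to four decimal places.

Let ψ = atan2(Δy, Δx) = atan2(-33.34, -48.08) = -145.2615° be the start→goal bearing.
Normalize: d = |goal − start| / ρ = 58.508478/6.75 = 8.667923, α = (θ_start − ψ) mod 360° = 138.6615° = 2.420100 rad, β = (θ_goal − ψ) mod 360° = 152.1615° = 2.655719 rad.
Common terms: sin α = 0.660506, cos α = -0.750820, sin β = 0.466981, cos β = -0.884267, cos(α−β) = 0.972370, d² = 75.132883. Work in radians in the unit-radius frame; every candidate has L = ρ·(t + p + q).
LSL: p² = 2 + d² − 2cos(α−β) + 2d(sin α − sin β) = 78.543070; p = √p² = 8.862453; φ = atan2(cos β − cos α, d + sin α − sin β) = -0.015058 rad; t = (φ − α) mod 2π = 3.848028 rad, q = (β − φ) mod 2π = 2.670777 rad → L = 6.75·(3.848028 + 8.862453 + 2.670777) = 6.75·15.381258 = 103.823489 m
RSR: p² = 2 + d² − 2cos(α−β) + 2d(sin β − sin α) = 71.833217; p = √p² = 8.475448; φ = atan2(cos α − cos β, d − sin α + sin β) = 0.015746 rad; t = (α − φ) mod 2π = 2.404354 rad, q = (φ − β) mod 2π = 3.643212 rad → L = 6.75·(2.404354 + 8.475448 + 3.643212) = 6.75·14.523014 = 98.030343 m
LSR: p² = d² − 2 + 2cos(α−β) + 2d(sin α + sin β) = 94.623572; p = √p² = 9.727465; φ = atan2(−cos α − cos β, d + sin α + sin β) − atan2(−2, p) = 0.368177 rad; t = (φ − α) mod 2π = 4.231262 rad, q = (φ − β) mod 2π = 3.995643 rad → L = 6.75·(4.231262 + 9.727465 + 3.995643) = 6.75·17.954370 = 121.191997 m
RSL: p² = d² − 2 + 2cos(α−β) − 2d(sin α + sin β) = 55.531675; p = √p² = 7.451958; φ = atan2(cos α + cos β, d − sin α − sin β) − atan2(2, p) = -0.475743 rad; t = (α − φ) mod 2π = 2.895843 rad, q = (β − φ) mod 2π = 3.131462 rad → L = 6.75·(2.895843 + 7.451958 + 3.131462) = 6.75·13.479263 = 90.985027 m
RLR: c = (6 − d² + 2cos(α−β) + 2d(sin α − sin β))/8 = -7.979152, |c| > 1 → infeasible
LRL: c = (6 − d² + 2cos(α−β) − 2d(sin α − sin β))/8 = -8.817884, |c| > 1 → infeasible
Shortest: RSL with L = 90.985027 m ≈ 90.9850 m
Convert RSL to answer units (arcs ×180/π): t = 2.895843·180/π = 165.9196°, p = ρ·p = 6.75·7.451958 = 50.3007 m, q = 3.131462·180/π = 179.4196°, L = 90.9850 m.

RSL: t = 165.9196°, p = 50.3007 m, q = 179.4196°, L = 90.9850 m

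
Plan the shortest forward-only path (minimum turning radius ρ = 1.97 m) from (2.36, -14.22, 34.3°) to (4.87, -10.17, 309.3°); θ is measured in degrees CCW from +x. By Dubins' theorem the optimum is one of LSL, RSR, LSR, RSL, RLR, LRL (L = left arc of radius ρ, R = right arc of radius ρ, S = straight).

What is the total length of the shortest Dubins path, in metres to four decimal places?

14.4999 m

Let ψ = atan2(Δy, Δx) = atan2(4.05, 2.51) = 58.2113° be the start→goal bearing.
Normalize: d = |goal − start| / ρ = 4.764725/1.97 = 2.418642, α = (θ_start − ψ) mod 360° = 336.0887° = 5.865854 rad, β = (θ_goal − ψ) mod 360° = 251.0887° = 4.382324 rad.
Common terms: sin α = -0.405322, cos α = 0.914174, sin β = -0.946021, cos β = -0.324104, cos(α−β) = 0.087156, d² = 5.849829. Work in radians in the unit-radius frame; every candidate has L = ρ·(t + p + q).
LSL: p² = 2 + d² − 2cos(α−β) + 2d(sin α − sin β) = 10.291034; p = √p² = 3.207964; φ = atan2(cos β − cos α, d + sin α − sin β) = -0.396293 rad; t = (φ − α) mod 2π = 0.021038 rad, q = (β − φ) mod 2π = 4.778617 rad → L = 1.97·(0.021038 + 3.207964 + 4.778617) = 1.97·8.007620 = 15.775010 m
RSR: p² = 2 + d² − 2cos(α−β) + 2d(sin β − sin α) = 5.060001; p = √p² = 2.249445; φ = atan2(cos α − cos β, d − sin α + sin β) = 0.582941 rad; t = (α − φ) mod 2π = 5.282913 rad, q = (φ − β) mod 2π = 2.483802 rad → L = 1.97·(5.282913 + 2.249445 + 2.483802) = 1.97·10.016160 = 19.731835 m
LSR: p² = d² − 2 + 2cos(α−β) + 2d(sin α + sin β) = -2.512692 < 0 → infeasible
RSL: p² = d² − 2 + 2cos(α−β) − 2d(sin α + sin β) = 10.560972; p = √p² = 3.249765; φ = atan2(cos α + cos β, d − sin α − sin β) − atan2(2, p) = -0.396429 rad; t = (α − φ) mod 2π = 6.262283 rad, q = (β − φ) mod 2π = 4.778754 rad → L = 1.97·(6.262283 + 3.249765 + 4.778754) = 1.97·14.290802 = 28.152879 m
RLR: c = (6 − d² + 2cos(α−β) + 2d(sin α − sin β))/8 = 0.367500; p = 2π − arccos c = 5.088708 rad; φ = atan2(cos α − cos β, d − sin α + sin β) = 0.582941 rad; t = (α − φ + p/2) mod 2π = 1.544082 rad, q = (α − β − t + p) mod 2π = 5.028156 rad → L = 1.97·(1.544082 + 5.088708 + 5.028156) = 1.97·11.660947 = 22.972065 m
LRL: c = (6 − d² + 2cos(α−β) − 2d(sin α − sin β))/8 = -0.286379; p = 2π − arccos c = 4.421943 rad; φ = atan2(cos β − cos α, d + sin α − sin β) = -0.396293 rad; t = (φ − α + p/2) mod 2π = 2.232010 rad, q = (β − α − t + p) mod 2π = 0.706404 rad → L = 1.97·(2.232010 + 4.421943 + 0.706404) = 1.97·7.360357 = 14.499903 m
Shortest: LRL with L = 14.499903 m ≈ 14.4999 m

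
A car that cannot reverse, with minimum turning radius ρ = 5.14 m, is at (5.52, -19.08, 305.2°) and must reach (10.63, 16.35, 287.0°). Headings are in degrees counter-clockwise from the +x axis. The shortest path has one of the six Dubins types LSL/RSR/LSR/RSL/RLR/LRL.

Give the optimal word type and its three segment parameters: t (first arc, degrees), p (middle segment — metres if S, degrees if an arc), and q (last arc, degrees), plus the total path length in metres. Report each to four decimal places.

LSR: t = 171.3942°, p = 29.4815 m, q = 189.5942°, L = 61.8657 m

Let ψ = atan2(Δy, Δx) = atan2(35.43, 5.11) = 81.7929° be the start→goal bearing.
Normalize: d = |goal − start| / ρ = 35.796606/5.14 = 6.964320, α = (θ_start − ψ) mod 360° = 223.4071° = 3.899189 rad, β = (θ_goal − ψ) mod 360° = 205.2071° = 3.581539 rad.
Common terms: sin α = -0.687177, cos α = -0.726490, sin β = -0.425891, cos β = -0.904775, cos(α−β) = 0.949972, d² = 48.501756. Work in radians in the unit-radius frame; every candidate has L = ρ·(t + p + q).
LSL: p² = 2 + d² − 2cos(α−β) + 2d(sin α − sin β) = 44.962450; p = √p² = 6.705405; φ = atan2(cos β − cos α, d + sin α − sin β) = -0.026591 rad; t = (φ − α) mod 2π = 2.357405 rad, q = (β − φ) mod 2π = 3.608130 rad → L = 5.14·(2.357405 + 6.705405 + 3.608130) = 5.14·12.670940 = 65.128631 m
RSR: p² = 2 + d² − 2cos(α−β) + 2d(sin β − sin α) = 52.241174; p = √p² = 7.227806; φ = atan2(cos α − cos β, d − sin α + sin β) = 0.024669 rad; t = (α − φ) mod 2π = 3.874520 rad, q = (φ − β) mod 2π = 2.726315 rad → L = 5.14·(3.874520 + 7.227806 + 2.726315) = 5.14·13.828641 = 71.079214 m
LSR: p² = d² − 2 + 2cos(α−β) + 2d(sin α + sin β) = 32.898177; p = √p² = 5.735693; φ = atan2(−cos α − cos β, d + sin α + sin β) − atan2(−2, p) = 0.607396 rad; t = (φ − α) mod 2π = 2.991392 rad, q = (φ − β) mod 2π = 3.309042 rad → L = 5.14·(2.991392 + 5.735693 + 3.309042) = 5.14·12.036128 = 61.865698 m
RSL: p² = d² − 2 + 2cos(α−β) − 2d(sin α + sin β) = 63.905223; p = √p² = 7.994074; φ = atan2(cos α + cos β, d − sin α − sin β) − atan2(2, p) = -0.444427 rad; t = (α − φ) mod 2π = 4.343616 rad, q = (β − φ) mod 2π = 4.025966 rad → L = 5.14·(4.343616 + 7.994074 + 4.025966) = 5.14·16.363656 = 84.109194 m
RLR: c = (6 − d² + 2cos(α−β) + 2d(sin α − sin β))/8 = -5.530147, |c| > 1 → infeasible
LRL: c = (6 − d² + 2cos(α−β) − 2d(sin α − sin β))/8 = -4.620306, |c| > 1 → infeasible
Shortest: LSR with L = 61.865698 m ≈ 61.8657 m
Convert LSR to answer units (arcs ×180/π): t = 2.991392·180/π = 171.3942°, p = ρ·p = 5.14·5.735693 = 29.4815 m, q = 3.309042·180/π = 189.5942°, L = 61.8657 m.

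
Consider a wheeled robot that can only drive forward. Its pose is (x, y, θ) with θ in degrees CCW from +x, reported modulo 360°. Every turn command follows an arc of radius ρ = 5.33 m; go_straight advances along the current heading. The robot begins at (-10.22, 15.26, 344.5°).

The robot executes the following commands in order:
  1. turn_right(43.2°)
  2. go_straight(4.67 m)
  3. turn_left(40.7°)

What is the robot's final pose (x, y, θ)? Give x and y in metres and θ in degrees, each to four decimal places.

(-1.7568, 6.6025, 342.0000°)

set_pose: (x, y, θ) = (-10.2200, 15.2600, 344.5000°), ρ = 5.33
turn_right(43.2°): centre at ρ to the right, rotate −43.2° → (-7.0901, 12.8929, 301.3000°)
go_straight(4.67): x += 4.67·cos θ, y += 4.67·sin θ → (-4.6640, 8.9026, 301.3000°)
turn_left(40.7°): centre at ρ to the left, rotate +40.7° → (-1.7568, 6.6025, 342.0000°)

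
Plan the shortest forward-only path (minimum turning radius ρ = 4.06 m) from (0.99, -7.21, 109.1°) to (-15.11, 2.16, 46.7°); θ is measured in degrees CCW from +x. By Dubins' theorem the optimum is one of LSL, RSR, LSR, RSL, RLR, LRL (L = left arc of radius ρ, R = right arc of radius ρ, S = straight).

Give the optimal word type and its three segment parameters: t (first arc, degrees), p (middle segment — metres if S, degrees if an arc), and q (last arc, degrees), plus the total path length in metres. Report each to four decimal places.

LSR: t = 72.1797°, p = 9.1297 m, q = 134.5797°, L = 23.7807 m

Let ψ = atan2(Δy, Δx) = atan2(9.37, -16.10) = 149.8011° be the start→goal bearing.
Normalize: d = |goal − start| / ρ = 18.628121/4.06 = 4.588207, α = (θ_start − ψ) mod 360° = 319.2989° = 5.572817 rad, β = (θ_goal − ψ) mod 360° = 256.8989° = 4.483731 rad.
Common terms: sin α = -0.652113, cos α = 0.758122, sin β = -0.973972, cos β = -0.226670, cos(α−β) = 0.463296, d² = 21.051645. Work in radians in the unit-radius frame; every candidate has L = ρ·(t + p + q).
LSL: p² = 2 + d² − 2cos(α−β) + 2d(sin α − sin β) = 25.078557; p = √p² = 5.007850; φ = atan2(cos β − cos α, d + sin α − sin β) = -0.197940 rad; t = (φ − α) mod 2π = 0.512429 rad, q = (β − φ) mod 2π = 4.681671 rad → L = 4.06·(0.512429 + 5.007850 + 4.681671) = 4.06·10.201949 = 41.419915 m
RSR: p² = 2 + d² − 2cos(α−β) + 2d(sin β − sin α) = 19.171549; p = √p² = 4.378533; φ = atan2(cos α − cos β, d − sin α + sin β) = 0.226854 rad; t = (α − φ) mod 2π = 5.345962 rad, q = (φ − β) mod 2π = 2.026309 rad → L = 4.06·(5.345962 + 4.378533 + 2.026309) = 4.06·11.750804 = 47.708262 m
LSR: p² = d² − 2 + 2cos(α−β) + 2d(sin α + sin β) = 5.056609; p = √p² = 2.248691; φ = atan2(−cos α − cos β, d + sin α + sin β) − atan2(−2, p) = 0.549405 rad; t = (φ − α) mod 2π = 1.259773 rad, q = (φ − β) mod 2π = 2.348859 rad → L = 4.06·(1.259773 + 2.248691 + 2.348859) = 4.06·5.857322 = 23.780729 m
RSL: p² = d² − 2 + 2cos(α−β) − 2d(sin α + sin β) = 34.899865; p = √p² = 5.907611; φ = atan2(cos α + cos β, d − sin α − sin β) − atan2(2, p) = -0.241122 rad; t = (α − φ) mod 2π = 5.813938 rad, q = (β − φ) mod 2π = 4.724853 rad → L = 4.06·(5.813938 + 5.907611 + 4.724853) = 4.06·16.446402 = 66.772392 m
RLR: c = (6 − d² + 2cos(α−β) + 2d(sin α − sin β))/8 = -1.396444, |c| > 1 → infeasible
LRL: c = (6 − d² + 2cos(α−β) − 2d(sin α − sin β))/8 = -2.134820, |c| > 1 → infeasible
Shortest: LSR with L = 23.780729 m ≈ 23.7807 m
Convert LSR to answer units (arcs ×180/π): t = 1.259773·180/π = 72.1797°, p = ρ·p = 4.06·2.248691 = 9.1297 m, q = 2.348859·180/π = 134.5797°, L = 23.7807 m.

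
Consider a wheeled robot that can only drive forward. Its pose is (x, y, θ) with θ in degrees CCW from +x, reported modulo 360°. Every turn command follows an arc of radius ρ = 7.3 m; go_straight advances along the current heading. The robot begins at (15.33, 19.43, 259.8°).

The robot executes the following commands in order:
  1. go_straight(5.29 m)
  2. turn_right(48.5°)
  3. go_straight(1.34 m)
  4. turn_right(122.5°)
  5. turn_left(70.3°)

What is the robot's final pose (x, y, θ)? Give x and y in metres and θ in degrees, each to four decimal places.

set_pose: (x, y, θ) = (15.3300, 19.4300, 259.8000°), ρ = 7.3
go_straight(5.29): x += 5.29·cos θ, y += 5.29·sin θ → (14.3932, 14.2236, 259.8000°)
turn_right(48.5°): centre at ρ to the right, rotate −48.5° → (11.0011, 9.2788, 211.3000°)
go_straight(1.34): x += 1.34·cos θ, y += 1.34·sin θ → (9.8561, 8.5826, 211.3000°)
turn_right(122.5°): centre at ρ to the right, rotate −122.5° → (-1.2348, 14.9730, 88.8000°)
turn_left(70.3°): centre at ρ to the left, rotate +70.3° → (-5.9290, 21.9456, 159.1000°)

(-5.9290, 21.9456, 159.1000°)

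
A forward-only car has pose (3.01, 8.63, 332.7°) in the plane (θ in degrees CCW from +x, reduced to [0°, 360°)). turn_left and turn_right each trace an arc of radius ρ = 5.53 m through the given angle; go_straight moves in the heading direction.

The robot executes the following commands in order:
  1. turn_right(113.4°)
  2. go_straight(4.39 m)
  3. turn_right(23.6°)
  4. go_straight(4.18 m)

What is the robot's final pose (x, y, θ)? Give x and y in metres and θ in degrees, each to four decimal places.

(-5.4511, -5.5194, 195.7000°)

set_pose: (x, y, θ) = (3.0100, 8.6300, 332.7000°), ρ = 5.53
turn_right(113.4°): centre at ρ to the right, rotate −113.4° → (3.9763, -0.5634, 219.3000°)
go_straight(4.39): x += 4.39·cos θ, y += 4.39·sin θ → (0.5791, -3.3439, 219.3000°)
turn_right(23.6°): centre at ρ to the right, rotate −23.6° → (-1.4271, -4.3883, 195.7000°)
go_straight(4.18): x += 4.18·cos θ, y += 4.18·sin θ → (-5.4511, -5.5194, 195.7000°)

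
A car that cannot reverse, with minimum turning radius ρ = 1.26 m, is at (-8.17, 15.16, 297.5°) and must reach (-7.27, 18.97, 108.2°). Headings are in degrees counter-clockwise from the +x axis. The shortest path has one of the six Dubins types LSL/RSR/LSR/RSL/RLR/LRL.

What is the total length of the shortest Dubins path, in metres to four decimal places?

Let ψ = atan2(Δy, Δx) = atan2(3.81, 0.90) = 76.7092° be the start→goal bearing.
Normalize: d = |goal − start| / ρ = 3.914856/1.26 = 3.107029, α = (θ_start − ψ) mod 360° = 220.7908° = 3.853526 rad, β = (θ_goal − ψ) mod 360° = 31.4908° = 0.549618 rad.
Common terms: sin α = -0.653299, cos α = -0.757100, sin β = 0.522362, cos β = 0.852724, cos(α−β) = -0.986856, d² = 9.653628. Work in radians in the unit-radius frame; every candidate has L = ρ·(t + p + q).
LSL: p² = 2 + d² − 2cos(α−β) + 2d(sin α − sin β) = 6.321716; p = √p² = 2.514302; φ = atan2(cos β − cos α, d + sin α − sin β) = 0.694845 rad; t = (φ − α) mod 2π = 3.124504 rad, q = (β − φ) mod 2π = 6.137958 rad → L = 1.26·(3.124504 + 2.514302 + 6.137958) = 1.26·11.776765 = 14.838723 m
RSR: p² = 2 + d² − 2cos(α−β) + 2d(sin β − sin α) = 20.932963; p = √p² = 4.575256; φ = atan2(cos α − cos β, d − sin α + sin β) = -0.359551 rad; t = (α − φ) mod 2π = 4.213078 rad, q = (φ − β) mod 2π = 5.374016 rad → L = 1.26·(4.213078 + 4.575256 + 5.374016) = 1.26·14.162349 = 17.844560 m
LSR: p² = d² − 2 + 2cos(α−β) + 2d(sin α + sin β) = 4.866264; p = √p² = 2.205961; φ = atan2(−cos α − cos β, d + sin α + sin β) − atan2(−2, p) = 0.704349 rad; t = (φ − α) mod 2π = 3.134008 rad, q = (φ − β) mod 2π = 0.154731 rad → L = 1.26·(3.134008 + 2.205961 + 0.154731) = 1.26·5.494699 = 6.923321 m
RSL: p² = d² − 2 + 2cos(α−β) − 2d(sin α + sin β) = 6.493569; p = √p² = 2.548248; φ = atan2(cos α + cos β, d − sin α − sin β) − atan2(2, p) = -0.635913 rad; t = (α − φ) mod 2π = 4.489439 rad, q = (β − φ) mod 2π = 1.185531 rad → L = 1.26·(4.489439 + 2.548248 + 1.185531) = 1.26·8.223219 = 10.361255 m
RLR: c = (6 − d² + 2cos(α−β) + 2d(sin α − sin β))/8 = -1.616620, |c| > 1 → infeasible
LRL: c = (6 − d² + 2cos(α−β) − 2d(sin α − sin β))/8 = 0.209786; p = 2π − arccos c = 4.923745 rad; φ = atan2(cos β − cos α, d + sin α − sin β) = 0.694845 rad; t = (φ − α + p/2) mod 2π = 5.586377 rad, q = (β − α − t + p) mod 2π = 2.316645 rad → L = 1.26·(5.586377 + 4.923745 + 2.316645) = 1.26·12.826766 = 16.161725 m
Shortest: LSR with L = 6.923321 m ≈ 6.9233 m

6.9233 m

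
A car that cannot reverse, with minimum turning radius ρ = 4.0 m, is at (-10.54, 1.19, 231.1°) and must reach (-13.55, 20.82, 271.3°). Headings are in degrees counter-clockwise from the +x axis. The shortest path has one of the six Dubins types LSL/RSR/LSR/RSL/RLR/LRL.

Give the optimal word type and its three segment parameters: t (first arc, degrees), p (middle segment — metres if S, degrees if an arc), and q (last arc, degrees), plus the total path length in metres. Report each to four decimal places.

RSR: t = 128.2121°, p = 17.4674 m, q = 191.5879°, L = 39.7937 m

Let ψ = atan2(Δy, Δx) = atan2(19.63, -3.01) = 98.7176° be the start→goal bearing.
Normalize: d = |goal − start| / ρ = 19.859431/4.0 = 4.964858, α = (θ_start − ψ) mod 360° = 132.3824° = 2.310508 rad, β = (θ_goal − ψ) mod 360° = 172.5824° = 3.012130 rad.
Common terms: sin α = 0.738663, cos α = -0.674075, sin β = 0.129101, cos β = -0.991631, cos(α−β) = 0.763796, d² = 24.649812. Work in radians in the unit-radius frame; every candidate has L = ρ·(t + p + q).
LSL: p² = 2 + d² − 2cos(α−β) + 2d(sin α − sin β) = 31.174997; p = √p² = 5.583457; φ = atan2(cos β − cos α, d + sin α − sin β) = -0.056905 rad; t = (φ − α) mod 2π = 3.915772 rad, q = (β − φ) mod 2π = 3.069036 rad → L = 4.0·(3.915772 + 5.583457 + 3.069036) = 4.0·12.568265 = 50.273061 m
RSR: p² = 2 + d² − 2cos(α−β) + 2d(sin β − sin α) = 19.069444; p = √p² = 4.366857; φ = atan2(cos α − cos β, d − sin α + sin β) = 0.072784 rad; t = (α − φ) mod 2π = 2.237724 rad, q = (φ − β) mod 2π = 3.343839 rad → L = 4.0·(2.237724 + 4.366857 + 3.343839) = 4.0·9.948420 = 39.793681 m
LSR: p² = d² − 2 + 2cos(α−β) + 2d(sin α + sin β) = 32.794054; p = √p² = 5.726609; φ = atan2(−cos α − cos β, d + sin α + sin β) − atan2(−2, p) = 0.614183 rad; t = (φ − α) mod 2π = 4.586861 rad, q = (φ − β) mod 2π = 3.885238 rad → L = 4.0·(4.586861 + 5.726609 + 3.885238) = 4.0·14.198708 = 56.794833 m
RSL: p² = d² − 2 + 2cos(α−β) − 2d(sin α + sin β) = 15.560755; p = √p² = 3.944712; φ = atan2(cos α + cos β, d − sin α − sin β) − atan2(2, p) = -0.855385 rad; t = (α − φ) mod 2π = 3.165893 rad, q = (β − φ) mod 2π = 3.867515 rad → L = 4.0·(3.165893 + 3.944712 + 3.867515) = 4.0·10.978121 = 43.912483 m
RLR: c = (6 − d² + 2cos(α−β) + 2d(sin α − sin β))/8 = -1.383680, |c| > 1 → infeasible
LRL: c = (6 − d² + 2cos(α−β) − 2d(sin α − sin β))/8 = -2.896875, |c| > 1 → infeasible
Shortest: RSR with L = 39.793681 m ≈ 39.7937 m
Convert RSR to answer units (arcs ×180/π): t = 2.237724·180/π = 128.2121°, p = ρ·p = 4.0·4.366857 = 17.4674 m, q = 3.343839·180/π = 191.5879°, L = 39.7937 m.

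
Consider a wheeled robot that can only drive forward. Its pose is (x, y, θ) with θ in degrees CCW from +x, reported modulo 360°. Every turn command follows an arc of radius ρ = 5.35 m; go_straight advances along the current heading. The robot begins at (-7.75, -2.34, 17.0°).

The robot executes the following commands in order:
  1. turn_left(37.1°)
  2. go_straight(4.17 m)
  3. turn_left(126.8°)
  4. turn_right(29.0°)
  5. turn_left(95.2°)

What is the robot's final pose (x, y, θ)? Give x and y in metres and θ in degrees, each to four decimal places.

set_pose: (x, y, θ) = (-7.7500, -2.3400, 17.0000°), ρ = 5.35
turn_left(37.1°): centre at ρ to the left, rotate +37.1° → (-4.9805, -0.3609, 54.1000°)
go_straight(4.17): x += 4.17·cos θ, y += 4.17·sin θ → (-2.5353, 3.0170, 54.1000°)
turn_left(126.8°): centre at ρ to the left, rotate +126.8° → (-6.9531, 11.5034, 180.9000°)
turn_right(29.0°): centre at ρ to the right, rotate −29.0° → (-9.5570, 12.1334, 151.9000°)
turn_left(95.2°): centre at ρ to the left, rotate +95.2° → (-17.0053, 9.4958, 247.1000°)

(-17.0053, 9.4958, 247.1000°)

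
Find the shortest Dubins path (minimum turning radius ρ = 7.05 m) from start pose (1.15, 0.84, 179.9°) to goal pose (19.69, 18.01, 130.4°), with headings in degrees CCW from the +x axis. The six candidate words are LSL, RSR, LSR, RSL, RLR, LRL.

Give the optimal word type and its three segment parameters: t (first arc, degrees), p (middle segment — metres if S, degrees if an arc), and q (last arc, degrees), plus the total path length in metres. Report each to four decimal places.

Let ψ = atan2(Δy, Δx) = atan2(17.17, 18.54) = 42.8029° be the start→goal bearing.
Normalize: d = |goal − start| / ρ = 25.269359/7.05 = 3.584306, α = (θ_start − ψ) mod 360° = 137.0971° = 2.392795 rad, β = (θ_goal − ψ) mod 360° = 87.5971° = 1.528857 rad.
Common terms: sin α = 0.680759, cos α = -0.732508, sin β = 0.999121, cos β = 0.041927, cos(α−β) = 0.649448, d² = 12.847251. Work in radians in the unit-radius frame; every candidate has L = ρ·(t + p + q).
LSL: p² = 2 + d² − 2cos(α−β) + 2d(sin α − sin β) = 11.266140; p = √p² = 3.356507; φ = atan2(cos β − cos α, d + sin α − sin β) = 0.232824 rad; t = (φ − α) mod 2π = 4.123215 rad, q = (β − φ) mod 2π = 1.296033 rad → L = 7.05·(4.123215 + 3.356507 + 1.296033) = 7.05·8.775754 = 61.869069 m
RSR: p² = 2 + d² − 2cos(α−β) + 2d(sin β − sin α) = 15.830570; p = √p² = 3.978765; φ = atan2(cos α − cos β, d − sin α + sin β) = -0.195893 rad; t = (α − φ) mod 2π = 2.588687 rad, q = (φ − β) mod 2π = 4.558436 rad → L = 7.05·(2.588687 + 3.978765 + 4.558436) = 7.05·11.125888 = 78.437511 m
LSR: p² = d² − 2 + 2cos(α−β) + 2d(sin α + sin β) = 24.188550; p = √p² = 4.918186; φ = atan2(−cos α − cos β, d + sin α + sin β) − atan2(−2, p) = 0.516669 rad; t = (φ − α) mod 2π = 4.407060 rad, q = (φ − β) mod 2π = 5.270998 rad → L = 7.05·(4.407060 + 4.918186 + 5.270998) = 7.05·14.596243 = 102.903513 m
RSL: p² = d² − 2 + 2cos(α−β) − 2d(sin α + sin β) = 0.103744; p = √p² = 0.322093; φ = atan2(cos α + cos β, d − sin α − sin β) − atan2(2, p) = -1.758993 rad; t = (α − φ) mod 2π = 4.151788 rad, q = (β − φ) mod 2π = 3.287850 rad → L = 7.05·(4.151788 + 0.322093 + 3.287850) = 7.05·7.761730 = 54.720200 m
RLR: c = (6 − d² + 2cos(α−β) + 2d(sin α − sin β))/8 = -0.978821; p = 2π − arccos c = 3.347767 rad; φ = atan2(cos α − cos β, d − sin α + sin β) = -0.195893 rad; t = (α − φ + p/2) mod 2π = 4.262571 rad, q = (α − β − t + p) mod 2π = 6.232319 rad → L = 7.05·(4.262571 + 3.347767 + 6.232319) = 7.05·13.842658 = 97.590736 m
LRL: c = (6 − d² + 2cos(α−β) − 2d(sin α − sin β))/8 = -0.408268; p = 2π − arccos c = 4.291834 rad; φ = atan2(cos β − cos α, d + sin α − sin β) = 0.232824 rad; t = (φ − α + p/2) mod 2π = 6.269131 rad, q = (β − α − t + p) mod 2π = 3.441950 rad → L = 7.05·(6.269131 + 4.291834 + 3.441950) = 7.05·14.002914 = 98.720547 m
Shortest: RSL with L = 54.720200 m ≈ 54.7202 m
Convert RSL to answer units (arcs ×180/π): t = 4.151788·180/π = 237.8799°, p = ρ·p = 7.05·0.322093 = 2.2708 m, q = 3.287850·180/π = 188.3799°, L = 54.7202 m.

RSL: t = 237.8799°, p = 2.2708 m, q = 188.3799°, L = 54.7202 m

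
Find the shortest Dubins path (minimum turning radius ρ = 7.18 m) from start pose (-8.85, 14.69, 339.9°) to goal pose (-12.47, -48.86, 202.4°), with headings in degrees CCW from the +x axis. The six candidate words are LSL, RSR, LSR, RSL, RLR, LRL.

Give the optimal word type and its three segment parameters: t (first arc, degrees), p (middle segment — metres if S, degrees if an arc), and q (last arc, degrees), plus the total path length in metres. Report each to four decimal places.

RSR: t = 74.3321°, p = 50.3195 m, q = 63.1679°, L = 67.5503 m

Let ψ = atan2(Δy, Δx) = atan2(-63.55, -3.62) = -93.2602° be the start→goal bearing.
Normalize: d = |goal − start| / ρ = 63.653020/7.18 = 8.865323, α = (θ_start − ψ) mod 360° = 73.1602° = 1.276887 rad, β = (θ_goal − ψ) mod 360° = 295.6602° = 5.160244 rad.
Common terms: sin α = 0.957119, cos α = 0.289696, sin β = -0.901378, cos β = 0.433033, cos(α−β) = -0.737277, d² = 78.593953. Work in radians in the unit-radius frame; every candidate has L = ρ·(t + p + q).
LSL: p² = 2 + d² − 2cos(α−β) + 2d(sin α − sin β) = 115.020851; p = √p² = 10.724777; φ = atan2(cos β − cos α, d + sin α − sin β) = 0.013365 rad; t = (φ − α) mod 2π = 5.019664 rad, q = (β − φ) mod 2π = 5.146879 rad → L = 7.18·(5.019664 + 10.724777 + 5.146879) = 7.18·20.891320 = 149.999680 m
RSR: p² = 2 + d² − 2cos(α−β) + 2d(sin β − sin α) = 49.116164; p = √p² = 7.008293; φ = atan2(cos α − cos β, d − sin α + sin β) = -0.020454 rad; t = (α − φ) mod 2π = 1.297341 rad, q = (φ − β) mod 2π = 1.102487 rad → L = 7.18·(1.297341 + 7.008293 + 1.102487) = 7.18·9.408120 = 67.550303 m
LSR: p² = d² − 2 + 2cos(α−β) + 2d(sin α + sin β) = 76.107716; p = √p² = 8.723974; φ = atan2(−cos α − cos β, d + sin α + sin β) − atan2(−2, p) = 0.144522 rad; t = (φ − α) mod 2π = 5.150820 rad, q = (φ − β) mod 2π = 1.267463 rad → L = 7.18·(5.150820 + 8.723974 + 1.267463) = 7.18·15.142257 = 108.721405 m
RSL: p² = d² − 2 + 2cos(α−β) − 2d(sin α + sin β) = 74.131080; p = √p² = 8.609941; φ = atan2(cos α + cos β, d − sin α − sin β) − atan2(2, p) = -0.146386 rad; t = (α − φ) mod 2π = 1.423273 rad, q = (β − φ) mod 2π = 5.306630 rad → L = 7.18·(1.423273 + 8.609941 + 5.306630) = 7.18·15.339844 = 110.140080 m
RLR: c = (6 − d² + 2cos(α−β) + 2d(sin α − sin β))/8 = -5.139521, |c| > 1 → infeasible
LRL: c = (6 − d² + 2cos(α−β) − 2d(sin α − sin β))/8 = -13.377606, |c| > 1 → infeasible
Shortest: RSR with L = 67.550303 m ≈ 67.5503 m
Convert RSR to answer units (arcs ×180/π): t = 1.297341·180/π = 74.3321°, p = ρ·p = 7.18·7.008293 = 50.3195 m, q = 1.102487·180/π = 63.1679°, L = 67.5503 m.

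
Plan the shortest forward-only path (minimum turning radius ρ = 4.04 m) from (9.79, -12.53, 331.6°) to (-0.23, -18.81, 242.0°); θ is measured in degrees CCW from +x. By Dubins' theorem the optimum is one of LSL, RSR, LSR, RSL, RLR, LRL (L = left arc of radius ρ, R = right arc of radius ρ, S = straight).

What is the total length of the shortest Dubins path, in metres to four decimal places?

Let ψ = atan2(Δy, Δx) = atan2(-6.28, -10.02) = -147.9227° be the start→goal bearing.
Normalize: d = |goal − start| / ρ = 11.825346/4.04 = 2.927066, α = (θ_start − ψ) mod 360° = 119.5227° = 2.086065 rad, β = (θ_goal − ψ) mod 360° = 29.9227° = 0.522250 rad.
Common terms: sin α = 0.870160, cos α = -0.492769, sin β = 0.498831, cos β = 0.866699, cos(α−β) = 0.006981, d² = 8.567714. Work in radians in the unit-radius frame; every candidate has L = ρ·(t + p + q).
LSL: p² = 2 + d² − 2cos(α−β) + 2d(sin α − sin β) = 12.727560; p = √p² = 3.567571; φ = atan2(cos β − cos α, d + sin α − sin β) = 0.390945 rad; t = (φ − α) mod 2π = 4.588066 rad, q = (β − φ) mod 2π = 0.131305 rad → L = 4.04·(4.588066 + 3.567571 + 0.131305) = 4.04·8.286941 = 33.479241 m
RSR: p² = 2 + d² − 2cos(α−β) + 2d(sin β − sin α) = 8.379942; p = √p² = 2.894813; φ = atan2(cos α − cos β, d − sin α + sin β) = -0.488862 rad; t = (α − φ) mod 2π = 2.574927 rad, q = (φ − β) mod 2π = 5.272073 rad → L = 4.04·(2.574927 + 2.894813 + 5.272073) = 4.04·10.741813 = 43.396926 m
LSR: p² = d² − 2 + 2cos(α−β) + 2d(sin α + sin β) = 14.595934; p = √p² = 3.820463; φ = atan2(−cos α − cos β, d + sin α + sin β) − atan2(−2, p) = 0.395446 rad; t = (φ − α) mod 2π = 4.592567 rad, q = (φ − β) mod 2π = 6.156382 rad → L = 4.04·(4.592567 + 3.820463 + 6.156382) = 4.04·14.569411 = 58.860421 m
RSL: p² = d² − 2 + 2cos(α−β) − 2d(sin α + sin β) = -1.432581 < 0 → infeasible
RLR: c = (6 − d² + 2cos(α−β) + 2d(sin α − sin β))/8 = -0.047493; p = 2π − arccos c = 4.664878 rad; φ = atan2(cos α − cos β, d − sin α + sin β) = -0.488862 rad; t = (α − φ + p/2) mod 2π = 4.907367 rad, q = (α − β − t + p) mod 2π = 1.321327 rad → L = 4.04·(4.907367 + 4.664878 + 1.321327) = 4.04·10.893572 = 44.010029 m
LRL: c = (6 − d² + 2cos(α−β) − 2d(sin α − sin β))/8 = -0.590945; p = 2π − arccos c = 4.080159 rad; φ = atan2(cos β − cos α, d + sin α − sin β) = 0.390945 rad; t = (φ − α + p/2) mod 2π = 0.344960 rad, q = (β − α − t + p) mod 2π = 2.171384 rad → L = 4.04·(0.344960 + 4.080159 + 2.171384) = 4.04·6.596503 = 26.649873 m
Shortest: LRL with L = 26.649873 m ≈ 26.6499 m

26.6499 m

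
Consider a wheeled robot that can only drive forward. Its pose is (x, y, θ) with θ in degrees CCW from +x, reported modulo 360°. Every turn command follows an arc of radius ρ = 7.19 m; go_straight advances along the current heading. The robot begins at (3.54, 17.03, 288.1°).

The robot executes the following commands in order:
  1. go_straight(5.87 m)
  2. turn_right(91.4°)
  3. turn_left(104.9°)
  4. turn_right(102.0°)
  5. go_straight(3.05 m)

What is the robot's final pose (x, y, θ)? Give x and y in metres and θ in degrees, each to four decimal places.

set_pose: (x, y, θ) = (3.5400, 17.0300, 288.1000°), ρ = 7.19
go_straight(5.87): x += 5.87·cos θ, y += 5.87·sin θ → (5.3637, 11.4505, 288.1000°)
turn_right(91.4°): centre at ρ to the right, rotate −91.4° → (0.5956, 2.3300, 196.7000°)
turn_left(104.9°): centre at ρ to the left, rotate +104.9° → (-3.4622, -8.3242, 301.6000°)
turn_right(102.0°): centre at ρ to the right, rotate −102.0° → (-7.1742, -18.8651, 199.6000°)
go_straight(3.05): x += 3.05·cos θ, y += 3.05·sin θ → (-10.0475, -19.8882, 199.6000°)

(-10.0475, -19.8882, 199.6000°)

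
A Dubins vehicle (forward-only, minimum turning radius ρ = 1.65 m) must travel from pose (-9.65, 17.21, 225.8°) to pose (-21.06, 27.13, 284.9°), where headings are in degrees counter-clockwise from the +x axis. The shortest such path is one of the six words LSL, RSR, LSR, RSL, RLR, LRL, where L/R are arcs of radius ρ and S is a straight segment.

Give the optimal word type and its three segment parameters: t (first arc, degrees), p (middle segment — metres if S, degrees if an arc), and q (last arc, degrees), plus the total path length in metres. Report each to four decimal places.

Let ψ = atan2(Δy, Δx) = atan2(9.92, -11.41) = 138.9959° be the start→goal bearing.
Normalize: d = |goal − start| / ρ = 15.119342/1.65 = 9.163238, α = (θ_start − ψ) mod 360° = 86.8041° = 1.515018 rad, β = (θ_goal − ψ) mod 360° = 145.9041° = 2.546507 rad.
Common terms: sin α = 0.998445, cos α = 0.055750, sin β = 0.560580, cos β = -0.828101, cos(α−β) = 0.513541, d² = 83.964922. Work in radians in the unit-radius frame; every candidate has L = ρ·(t + p + q).
LSL: p² = 2 + d² − 2cos(α−β) + 2d(sin α − sin β) = 92.962366; p = √p² = 9.641699; φ = atan2(cos β − cos α, d + sin α − sin β) = -0.091798 rad; t = (φ − α) mod 2π = 4.676369 rad, q = (β − φ) mod 2π = 2.638306 rad → L = 1.65·(4.676369 + 9.641699 + 2.638306) = 1.65·16.956374 = 27.978017 m
RSR: p² = 2 + d² − 2cos(α−β) + 2d(sin β − sin α) = 76.913313; p = √p² = 8.770024; φ = atan2(cos α − cos β, d − sin α + sin β) = 0.100952 rad; t = (α − φ) mod 2π = 1.414065 rad, q = (φ − β) mod 2π = 3.837630 rad → L = 1.65·(1.414065 + 8.770024 + 3.837630) = 1.65·14.021719 = 23.135837 m
LSR: p² = d² − 2 + 2cos(α−β) + 2d(sin α + sin β) = 111.563425; p = √p² = 10.562359; φ = atan2(−cos α − cos β, d + sin α + sin β) − atan2(−2, p) = 0.259044 rad; t = (φ − α) mod 2π = 5.027212 rad, q = (φ − β) mod 2π = 3.995722 rad → L = 1.65·(5.027212 + 10.562359 + 3.995722) = 1.65·19.585293 = 32.315734 m
RSL: p² = d² − 2 + 2cos(α−β) − 2d(sin α + sin β) = 54.420584; p = √p² = 7.377031; φ = atan2(cos α + cos β, d − sin α − sin β) − atan2(2, p) = -0.365969 rad; t = (α − φ) mod 2π = 1.880987 rad, q = (β − φ) mod 2π = 2.912477 rad → L = 1.65·(1.880987 + 7.377031 + 2.912477) = 1.65·12.170495 = 20.081316 m
RLR: c = (6 − d² + 2cos(α−β) + 2d(sin α − sin β))/8 = -8.614164, |c| > 1 → infeasible
LRL: c = (6 − d² + 2cos(α−β) − 2d(sin α − sin β))/8 = -10.620296, |c| > 1 → infeasible
Shortest: RSL with L = 20.081316 m ≈ 20.0813 m
Convert RSL to answer units (arcs ×180/π): t = 1.880987·180/π = 107.7726°, p = ρ·p = 1.65·7.377031 = 12.1721 m, q = 2.912477·180/π = 166.8726°, L = 20.0813 m.

RSL: t = 107.7726°, p = 12.1721 m, q = 166.8726°, L = 20.0813 m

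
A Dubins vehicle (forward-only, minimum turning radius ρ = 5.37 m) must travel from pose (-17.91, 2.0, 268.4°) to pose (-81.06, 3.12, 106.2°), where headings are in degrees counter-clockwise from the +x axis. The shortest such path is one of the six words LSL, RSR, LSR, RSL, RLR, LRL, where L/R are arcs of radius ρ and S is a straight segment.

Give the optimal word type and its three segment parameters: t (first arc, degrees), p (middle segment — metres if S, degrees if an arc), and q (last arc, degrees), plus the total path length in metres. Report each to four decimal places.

Let ψ = atan2(Δy, Δx) = atan2(1.12, -63.15) = 178.9839° be the start→goal bearing.
Normalize: d = |goal − start| / ρ = 63.159931/5.37 = 11.761626, α = (θ_start − ψ) mod 360° = 89.4161° = 1.560605 rad, β = (θ_goal − ψ) mod 360° = 287.2161° = 5.012866 rad.
Common terms: sin α = 0.999948, cos α = 0.010191, sin β = -0.955195, cos β = 0.295976, cos(α−β) = -0.952129, d² = 138.335844. Work in radians in the unit-radius frame; every candidate has L = ρ·(t + p + q).
LSL: p² = 2 + d² − 2cos(α−β) + 2d(sin α − sin β) = 188.231435; p = √p² = 13.719746; φ = atan2(cos β − cos α, d + sin α − sin β) = 0.020832 rad; t = (φ − α) mod 2π = 4.743412 rad, q = (β − φ) mod 2π = 4.992034 rad → L = 5.37·(4.743412 + 13.719746 + 4.992034) = 5.37·23.455193 = 125.954385 m
RSR: p² = 2 + d² − 2cos(α−β) + 2d(sin β − sin α) = 96.248770; p = √p² = 9.810646; φ = atan2(cos α − cos β, d − sin α + sin β) = -0.029134 rad; t = (α − φ) mod 2π = 1.589739 rad, q = (φ − β) mod 2π = 1.241185 rad → L = 5.37·(1.589739 + 9.810646 + 1.241185) = 5.37·12.641570 = 67.885230 m
LSR: p² = d² − 2 + 2cos(α−β) + 2d(sin α + sin β) = 135.484313; p = √p² = 11.639773; φ = atan2(−cos α − cos β, d + sin α + sin β) − atan2(−2, p) = 0.144236 rad; t = (φ − α) mod 2π = 4.866817 rad, q = (φ − β) mod 2π = 1.414556 rad → L = 5.37·(4.866817 + 11.639773 + 1.414556) = 5.37·17.921146 = 96.236552 m
RSL: p² = d² − 2 + 2cos(α−β) − 2d(sin α + sin β) = 133.378857; p = √p² = 11.548976; φ = atan2(cos α + cos β, d − sin α − sin β) − atan2(2, p) = -0.145350 rad; t = (α − φ) mod 2π = 1.705955 rad, q = (β − φ) mod 2π = 5.158216 rad → L = 5.37·(1.705955 + 11.548976 + 5.158216) = 5.37·18.413148 = 98.878604 m
RLR: c = (6 − d² + 2cos(α−β) + 2d(sin α − sin β))/8 = -11.031096, |c| > 1 → infeasible
LRL: c = (6 − d² + 2cos(α−β) − 2d(sin α − sin β))/8 = -22.528929, |c| > 1 → infeasible
Shortest: RSR with L = 67.885230 m ≈ 67.8852 m
Convert RSR to answer units (arcs ×180/π): t = 1.589739·180/π = 91.0853°, p = ρ·p = 5.37·9.810646 = 52.6832 m, q = 1.241185·180/π = 71.1147°, L = 67.8852 m.

RSR: t = 91.0853°, p = 52.6832 m, q = 71.1147°, L = 67.8852 m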